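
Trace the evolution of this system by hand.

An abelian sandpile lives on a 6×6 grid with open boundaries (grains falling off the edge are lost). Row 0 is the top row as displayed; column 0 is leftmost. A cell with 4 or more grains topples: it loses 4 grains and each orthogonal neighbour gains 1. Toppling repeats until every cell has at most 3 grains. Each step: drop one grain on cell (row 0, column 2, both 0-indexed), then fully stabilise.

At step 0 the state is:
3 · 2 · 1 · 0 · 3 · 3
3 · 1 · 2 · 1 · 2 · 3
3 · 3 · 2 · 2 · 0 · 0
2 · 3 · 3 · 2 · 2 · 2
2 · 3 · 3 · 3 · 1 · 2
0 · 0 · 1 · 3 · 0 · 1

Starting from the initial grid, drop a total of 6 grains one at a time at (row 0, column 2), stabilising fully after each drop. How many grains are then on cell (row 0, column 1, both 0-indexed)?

3

k=0  3 · 2 · 1 · 0 · 3 · 3
3 · 1 · 2 · 1 · 2 · 3
3 · 3 · 2 · 2 · 0 · 0
2 · 3 · 3 · 2 · 2 · 2
2 · 3 · 3 · 3 · 1 · 2
0 · 0 · 1 · 3 · 0 · 1
k=1  3 · 2 · 2 · 0 · 3 · 3
3 · 1 · 2 · 1 · 2 · 3
3 · 3 · 2 · 2 · 0 · 0
2 · 3 · 3 · 2 · 2 · 2
2 · 3 · 3 · 3 · 1 · 2
0 · 0 · 1 · 3 · 0 · 1
k=2  3 · 2 · 3 · 0 · 3 · 3
3 · 1 · 2 · 1 · 2 · 3
3 · 3 · 2 · 2 · 0 · 0
2 · 3 · 3 · 2 · 2 · 2
2 · 3 · 3 · 3 · 1 · 2
0 · 0 · 1 · 3 · 0 · 1
k=3  3 · 3 · 0 · 1 · 3 · 3
3 · 1 · 3 · 1 · 2 · 3
3 · 3 · 2 · 2 · 0 · 0
2 · 3 · 3 · 2 · 2 · 2
2 · 3 · 3 · 3 · 1 · 2
0 · 0 · 1 · 3 · 0 · 1
k=4  3 · 3 · 1 · 1 · 3 · 3
3 · 1 · 3 · 1 · 2 · 3
3 · 3 · 2 · 2 · 0 · 0
2 · 3 · 3 · 2 · 2 · 2
2 · 3 · 3 · 3 · 1 · 2
0 · 0 · 1 · 3 · 0 · 1
k=5  3 · 3 · 2 · 1 · 3 · 3
3 · 1 · 3 · 1 · 2 · 3
3 · 3 · 2 · 2 · 0 · 0
2 · 3 · 3 · 2 · 2 · 2
2 · 3 · 3 · 3 · 1 · 2
0 · 0 · 1 · 3 · 0 · 1
k=6  3 · 3 · 3 · 1 · 3 · 3
3 · 1 · 3 · 1 · 2 · 3
3 · 3 · 2 · 2 · 0 · 0
2 · 3 · 3 · 2 · 2 · 2
2 · 3 · 3 · 3 · 1 · 2
0 · 0 · 1 · 3 · 0 · 1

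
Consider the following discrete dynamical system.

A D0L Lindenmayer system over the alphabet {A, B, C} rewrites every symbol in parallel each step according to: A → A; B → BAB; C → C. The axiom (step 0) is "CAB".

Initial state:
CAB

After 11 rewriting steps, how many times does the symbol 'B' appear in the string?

2048

k=0  CAB
k=1  CABAB
k=2  CABABABAB
k=3  CABABABABABABABAB
k=4  CABABABABABABABABABABABABABABABAB
k=5  CABABABABABABABABABABABABABABABABABABABABABABABABABABABABABABABAB
k=6  CABABABABABABABABABABABABABABABABABABABABABABABABABABABABA…ABABABABABABABABABABABABABABABABABABABABABABABABABABABABAB  (len 129)
k=7  CABABABABABABABABABABABABABABABABABABABABABABABABABABABABA…ABABABABABABABABABABABABABABABABABABABABABABABABABABABABAB  (len 257)
k=8  CABABABABABABABABABABABABABABABABABABABABABABABABABABABABA…ABABABABABABABABABABABABABABABABABABABABABABABABABABABABAB  (len 513)
k=9  CABABABABABABABABABABABABABABABABABABABABABABABABABABABABA…ABABABABABABABABABABABABABABABABABABABABABABABABABABABABAB  (len 1025)
k=10  CABABABABABABABABABABABABABABABABABABABABABABABABABABABABA…ABABABABABABABABABABABABABABABABABABABABABABABABABABABABAB  (len 2049)
k=11  CABABABABABABABABABABABABABABABABABABABABABABABABABABABABA…ABABABABABABABABABABABABABABABABABABABABABABABABABABABABAB  (len 4097)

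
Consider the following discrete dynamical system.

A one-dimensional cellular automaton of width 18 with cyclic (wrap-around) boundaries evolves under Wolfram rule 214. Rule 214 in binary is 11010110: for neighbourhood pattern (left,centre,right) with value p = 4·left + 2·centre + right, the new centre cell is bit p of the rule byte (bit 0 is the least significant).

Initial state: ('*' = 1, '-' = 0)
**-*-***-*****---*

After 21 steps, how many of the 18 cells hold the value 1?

k=0  **-*-***-*****---*
k=1  **-*--**--*****-*-
k=2  -*-***-***-****-*-
k=3  **--**--**--***-**
k=4  ****-***-***-**--*
k=5  ****--**--**--***-
k=6  -*****-***-***-**-
k=7  *-****--**--**--**
k=8  *--*****-***-***-*
k=9  ***-****--**--**--
k=10  -**--*****-***-***
k=11  --***-****--**--**
k=12  **-**--*****-***-*
k=13  **--***-****--**--
k=14  -***-**--*****-***
k=15  --**--***-****--**
k=16  **-***-**--*****-*
k=17  **--**--***-****--
k=18  -***-***-**--*****
k=19  --**--**--***-****
k=20  **-***-***-**--***
k=21  **--**--**--***-**

11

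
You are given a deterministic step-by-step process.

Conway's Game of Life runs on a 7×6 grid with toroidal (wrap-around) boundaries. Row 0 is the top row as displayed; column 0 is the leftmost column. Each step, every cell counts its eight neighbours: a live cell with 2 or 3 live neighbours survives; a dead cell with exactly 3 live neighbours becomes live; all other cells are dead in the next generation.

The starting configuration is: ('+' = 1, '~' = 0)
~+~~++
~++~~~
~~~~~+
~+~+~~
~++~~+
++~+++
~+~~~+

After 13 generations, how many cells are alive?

6

t=0: ~+~~++
~++~~~
~~~~~+
~+~+~~
~++~~+
++~+++
~+~~~+
t=1: ~+~~++
~++~++
++~~~~
~+~~+~
~~~~~+
~~~+~~
~+~+~~
t=2: ~+~~~+
~~+++~
~~~++~
~+~~~+
~~~~+~
~~+~+~
+~~+~~
t=3: ++~~~+
~~+~~+
~~~~~+
~~~+~+
~~~+++
~~~~++
++++++
t=4: ~~~~~~
~+~~++
+~~~~+
+~~+~+
+~~+~~
~+~~~~
~~++~~
t=5: ~~+++~
~~~~++
~+~~~~
~+~~~~
+++~++
~+~+~~
~~+~~~
t=6: ~~+~++
~~+~++
+~~~~~
~~~~~+
~~~+++
~~~+++
~+~~+~
t=7: +++~~~
++~~+~
+~~~+~
+~~~~+
+~~+~~
+~+~~~
+~+~~~
t=8: ~~++~~
~~++~~
~~~~+~
++~~+~
+~~~~~
+~++~+
+~++~+
t=9: ~~~~~~
~~+~+~
~++~++
++~~~~
~~+++~
~~++~~
+~~~~+
t=10: ~~~~~+
~++~++
~~+~++
+~~~~~
~~~~+~
~++~~+
~~~~~~
t=11: +~~~++
~++~~~
~~+~+~
~~~++~
++~~~+
~~~~~~
+~~~~~
t=12: +~~~~+
+++~+~
~++~+~
+++++~
+~~~++
~+~~~+
+~~~~~
t=13: ~~~~~~
~~+~+~
~~~~+~
~~~~~~
~~~~~~
~+~~+~
~+~~~~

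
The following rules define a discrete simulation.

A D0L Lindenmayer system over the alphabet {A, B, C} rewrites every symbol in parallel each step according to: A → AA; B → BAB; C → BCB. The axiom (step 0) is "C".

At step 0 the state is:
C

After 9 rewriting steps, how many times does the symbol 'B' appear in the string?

1022

k=0  C
k=1  BCB
k=2  BABBCBBAB
k=3  BABAABABBABBCBBABBABAABAB
k=4  BABAABABAAAABABAABABBABAABABBABBCBBABBABAABABBABAABABAAAABABAABAB
k=5  BABAABABAAAABABAABABAAAAAAAABABAABABAAAABABAABABBABAABABAA…AABABAABABBABAABABAAAABABAABABAAAAAAAABABAABABAAAABABAABAB  (len 161)
k=6  BABAABABAAAABABAABABAAAAAAAABABAABABAAAABABAABABAAAAAAAAAA…AAAAAAAAAABABAABABAAAABABAABABAAAAAAAABABAABABAAAABABAABAB  (len 385)
k=7  BABAABABAAAABABAABABAAAAAAAABABAABABAAAABABAABABAAAAAAAAAA…AAAAAAAAAABABAABABAAAABABAABABAAAAAAAABABAABABAAAABABAABAB  (len 897)
k=8  BABAABABAAAABABAABABAAAAAAAABABAABABAAAABABAABABAAAAAAAAAA…AAAAAAAAAABABAABABAAAABABAABABAAAAAAAABABAABABAAAABABAABAB  (len 2049)
k=9  BABAABABAAAABABAABABAAAAAAAABABAABABAAAABABAABABAAAAAAAAAA…AAAAAAAAAABABAABABAAAABABAABABAAAAAAAABABAABABAAAABABAABAB  (len 4609)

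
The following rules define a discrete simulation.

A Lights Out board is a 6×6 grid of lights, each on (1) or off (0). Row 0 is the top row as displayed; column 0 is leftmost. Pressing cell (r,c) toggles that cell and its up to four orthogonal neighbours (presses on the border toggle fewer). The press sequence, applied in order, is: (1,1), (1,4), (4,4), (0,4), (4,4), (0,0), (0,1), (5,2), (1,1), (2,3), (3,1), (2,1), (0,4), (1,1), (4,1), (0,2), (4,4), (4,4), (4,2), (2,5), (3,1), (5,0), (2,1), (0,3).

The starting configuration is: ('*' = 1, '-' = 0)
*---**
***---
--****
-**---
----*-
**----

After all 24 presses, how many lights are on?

16

0) *---**
***---
--****
-**---
----*-
**----
1) **--**
------
-*****
-**---
----*-
**----
2) **---*
---***
-***-*
-**---
----*-
**----
3) **---*
---***
-***-*
-**-*-
---*-*
**--*-
4) **-**-
---*-*
-***-*
-**-*-
---*-*
**--*-
5) **-**-
---*-*
-***-*
-**---
----*-
**----
6) ---**-
*--*-*
-***-*
-**---
----*-
**----
7) *****-
**-*-*
-***-*
-**---
----*-
**----
8) *****-
**-*-*
-***-*
-**---
--*-*-
*-**--
9) *-***-
--**-*
--**-*
-**---
--*-*-
*-**--
10) *-***-
--*--*
----**
-***--
--*-*-
*-**--
11) *-***-
--*--*
-*--**
*--*--
-**-*-
*-**--
12) *-***-
-**--*
*-*-**
**-*--
-**-*-
*-**--
13) *-*--*
-**-**
*-*-**
**-*--
-**-*-
*-**--
14) ***--*
*---**
***-**
**-*--
-**-*-
*-**--
15) ***--*
*---**
***-**
*--*--
*---*-
****--
16) *--*-*
*-*-**
***-**
*--*--
*---*-
****--
17) *--*-*
*-*-**
***-**
*--**-
*--*-*
*****-
18) *--*-*
*-*-**
***-**
*--*--
*---*-
****--
19) *--*-*
*-*-**
***-**
*-**--
*****-
**-*--
20) *--*-*
*-*-*-
***---
*-**-*
*****-
**-*--
21) *--*-*
*-*-*-
*-*---
-*-*-*
*-***-
**-*--
22) *--*-*
*-*-*-
*-*---
-*-*-*
--***-
---*--
23) *--*-*
***-*-
-*----
---*-*
--***-
---*--
24) *-*-**
*****-
-*----
---*-*
--***-
---*--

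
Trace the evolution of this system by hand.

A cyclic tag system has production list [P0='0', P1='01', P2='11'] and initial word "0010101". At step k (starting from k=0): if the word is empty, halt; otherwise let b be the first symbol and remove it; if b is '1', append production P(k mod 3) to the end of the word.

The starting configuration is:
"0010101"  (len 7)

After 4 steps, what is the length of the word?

k=0  "0010101"  (len 7)
k=1  "010101"  (len 6)
k=2  "10101"  (len 5)
k=3  "010111"  (len 6)
k=4  "10111"  (len 5)

5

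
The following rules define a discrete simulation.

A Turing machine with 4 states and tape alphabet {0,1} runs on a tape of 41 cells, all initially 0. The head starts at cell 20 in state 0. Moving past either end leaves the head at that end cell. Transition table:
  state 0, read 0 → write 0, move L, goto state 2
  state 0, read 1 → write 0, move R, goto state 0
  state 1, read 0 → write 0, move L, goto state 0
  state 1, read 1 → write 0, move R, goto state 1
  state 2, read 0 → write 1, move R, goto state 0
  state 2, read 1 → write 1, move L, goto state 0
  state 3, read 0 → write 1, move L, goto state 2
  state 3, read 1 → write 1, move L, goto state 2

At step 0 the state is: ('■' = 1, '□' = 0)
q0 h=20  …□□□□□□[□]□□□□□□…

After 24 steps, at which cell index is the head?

8

gen 0: q0 h=20  …□□□□□□[□]□□□□□□…
gen 1: q2 h=19  …□□□□□□[□]□□□□□□…
gen 2: q0 h=20  …□□□□□■[□]□□□□□□…
gen 3: q2 h=19  …□□□□□□[■]□□□□□□…
gen 4: q0 h=18  …□□□□□□[□]■□□□□□…
gen 5: q2 h=17  …□□□□□□[□]□■□□□□…
gen 6: q0 h=18  …□□□□□■[□]■□□□□□…
gen 7: q2 h=17  …□□□□□□[■]□■□□□□…
gen 8: q0 h=16  …□□□□□□[□]■□■□□□…
gen 9: q2 h=15  …□□□□□□[□]□■□■□□…
gen 10: q0 h=16  …□□□□□■[□]■□■□□□…
gen 11: q2 h=15  …□□□□□□[■]□■□■□□…
gen 12: q0 h=14  …□□□□□□[□]■□■□■□…
gen 13: q2 h=13  …□□□□□□[□]□■□■□■…
gen 14: q0 h=14  …□□□□□■[□]■□■□■□…
gen 15: q2 h=13  …□□□□□□[■]□■□■□■…
gen 16: q0 h=12  …□□□□□□[□]■□■□■□…
gen 17: q2 h=11  …□□□□□□[□]□■□■□■…
gen 18: q0 h=12  …□□□□□■[□]■□■□■□…
gen 19: q2 h=11  …□□□□□□[■]□■□■□■…
gen 20: q0 h=10  …□□□□□□[□]■□■□■□…
gen 21: q2 h= 9  …□□□□□□[□]□■□■□■…
gen 22: q0 h=10  …□□□□□■[□]■□■□■□…
gen 23: q2 h= 9  …□□□□□□[■]□■□■□■…
gen 24: q0 h= 8  …□□□□□□[□]■□■□■□…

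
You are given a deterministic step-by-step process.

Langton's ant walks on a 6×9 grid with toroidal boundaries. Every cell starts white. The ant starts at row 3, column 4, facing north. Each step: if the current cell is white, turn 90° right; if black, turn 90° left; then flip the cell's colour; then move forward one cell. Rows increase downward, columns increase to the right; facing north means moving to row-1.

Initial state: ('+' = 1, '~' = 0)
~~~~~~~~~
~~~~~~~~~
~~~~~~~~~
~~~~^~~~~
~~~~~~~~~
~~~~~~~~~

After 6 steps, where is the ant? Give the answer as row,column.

0) ~~~~~~~~~
~~~~~~~~~
~~~~~~~~~
~~~~^~~~~
~~~~~~~~~
~~~~~~~~~
1) ~~~~~~~~~
~~~~~~~~~
~~~~~~~~~
~~~~+>~~~
~~~~~~~~~
~~~~~~~~~
2) ~~~~~~~~~
~~~~~~~~~
~~~~~~~~~
~~~~++~~~
~~~~~v~~~
~~~~~~~~~
3) ~~~~~~~~~
~~~~~~~~~
~~~~~~~~~
~~~~++~~~
~~~~<+~~~
~~~~~~~~~
4) ~~~~~~~~~
~~~~~~~~~
~~~~~~~~~
~~~~^+~~~
~~~~++~~~
~~~~~~~~~
5) ~~~~~~~~~
~~~~~~~~~
~~~~~~~~~
~~~<~+~~~
~~~~++~~~
~~~~~~~~~
6) ~~~~~~~~~
~~~~~~~~~
~~~^~~~~~
~~~+~+~~~
~~~~++~~~
~~~~~~~~~

2,3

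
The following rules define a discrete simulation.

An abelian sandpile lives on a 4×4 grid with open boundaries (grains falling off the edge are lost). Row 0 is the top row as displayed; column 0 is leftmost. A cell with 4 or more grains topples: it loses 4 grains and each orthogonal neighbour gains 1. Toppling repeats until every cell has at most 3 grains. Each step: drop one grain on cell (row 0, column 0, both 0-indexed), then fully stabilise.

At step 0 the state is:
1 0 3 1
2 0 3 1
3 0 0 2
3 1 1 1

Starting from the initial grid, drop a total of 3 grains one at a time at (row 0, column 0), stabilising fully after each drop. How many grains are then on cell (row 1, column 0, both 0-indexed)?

step 0: 1 0 3 1
2 0 3 1
3 0 0 2
3 1 1 1
step 1: 2 0 3 1
2 0 3 1
3 0 0 2
3 1 1 1
step 2: 3 0 3 1
2 0 3 1
3 0 0 2
3 1 1 1
step 3: 0 1 3 1
3 0 3 1
3 0 0 2
3 1 1 1

3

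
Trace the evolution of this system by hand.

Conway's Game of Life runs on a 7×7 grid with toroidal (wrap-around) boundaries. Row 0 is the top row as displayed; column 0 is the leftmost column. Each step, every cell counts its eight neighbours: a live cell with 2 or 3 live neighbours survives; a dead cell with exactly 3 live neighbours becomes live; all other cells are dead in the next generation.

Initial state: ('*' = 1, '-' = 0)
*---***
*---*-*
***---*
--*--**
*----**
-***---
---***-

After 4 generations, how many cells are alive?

16

k=0  *---***
*---*-*
***---*
--*--**
*----**
-***---
---***-
k=1  *------
---**--
--**---
--*----
*--***-
****---
**-----
k=2  **-----
--***--
--*-*--
-**----
*---*-*
---*---
------*
k=3  ****---
--*-*--
----*--
***--*-
****---
*----**
*------
k=4  *-**---
--*-*--
--*-**-
*---*-*
---***-
--*----
--*----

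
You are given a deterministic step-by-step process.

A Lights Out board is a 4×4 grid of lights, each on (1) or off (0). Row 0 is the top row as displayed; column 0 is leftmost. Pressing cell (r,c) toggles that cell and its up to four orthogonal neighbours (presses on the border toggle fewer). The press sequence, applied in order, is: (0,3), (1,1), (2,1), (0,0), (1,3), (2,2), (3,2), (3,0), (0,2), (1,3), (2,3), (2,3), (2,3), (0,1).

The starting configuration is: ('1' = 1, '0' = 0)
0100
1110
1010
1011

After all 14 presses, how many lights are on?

[0] 0100
1110
1010
1011
[1] 0111
1111
1010
1011
[2] 0011
0001
1110
1011
[3] 0011
0101
0000
1111
[4] 1111
1101
0000
1111
[5] 1110
1110
0001
1111
[6] 1110
1100
0110
1101
[7] 1110
1100
0100
1010
[8] 1110
1100
1100
0110
[9] 1001
1110
1100
0110
[10] 1000
1101
1101
0110
[11] 1000
1100
1110
0111
[12] 1000
1101
1101
0110
[13] 1000
1100
1110
0111
[14] 0110
1000
1110
0111

9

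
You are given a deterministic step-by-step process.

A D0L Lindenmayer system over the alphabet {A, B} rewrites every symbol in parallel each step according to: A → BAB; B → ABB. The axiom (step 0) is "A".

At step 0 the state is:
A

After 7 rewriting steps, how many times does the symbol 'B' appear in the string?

1458

[0] A
[1] BAB
[2] ABBBABABB
[3] BABABBABBABBBABABBBABABBABB
[4] ABBBABABBBABABBABBBABABBABBBABABBABBABBBABABBBABABBABBABBBABABBBABABBABBBABABBABB
[5] BABABBABBABBBABABBBABABBABBABBBABABBBABABBABBBABABBABBABBB…BABBABBBABABBBABABBABBBABABBABBABBBABABBBABABBABBBABABBABB  (len 243)
[6] ABBBABABBBABABBABBBABABBABBBABABBABBABBBABABBBABABBABBABBB…BABBABBBABABBBABABBABBBABABBABBABBBABABBBABABBABBBABABBABB  (len 729)
[7] BABABBABBABBBABABBBABABBABBABBBABABBBABABBABBBABABBABBABBB…BABBABBBABABBBABABBABBBABABBABBABBBABABBBABABBABBBABABBABB  (len 2187)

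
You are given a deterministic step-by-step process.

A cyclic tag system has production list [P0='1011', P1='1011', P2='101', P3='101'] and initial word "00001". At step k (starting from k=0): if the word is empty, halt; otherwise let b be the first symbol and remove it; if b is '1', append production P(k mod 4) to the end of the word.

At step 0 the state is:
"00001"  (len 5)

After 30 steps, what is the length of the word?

42

0) "00001"  (len 5)
1) "0001"  (len 4)
2) "001"  (len 3)
3) "01"  (len 2)
4) "1"  (len 1)
5) "1011"  (len 4)
6) "0111011"  (len 7)
7) "111011"  (len 6)
8) "11011101"  (len 8)
9) "10111011011"  (len 11)
10) "01110110111011"  (len 14)
11) "1110110111011"  (len 13)
12) "110110111011101"  (len 15)
13) "101101110111011011"  (len 18)
14) "011011101110110111011"  (len 21)
15) "11011101110110111011"  (len 20)
16) "1011101110110111011101"  (len 22)
17) "0111011101101110111011011"  (len 25)
18) "111011101101110111011011"  (len 24)
19) "11011101101110111011011101"  (len 26)
20) "1011101101110111011011101101"  (len 28)
21) "0111011011101110110111011011011"  (len 31)
22) "111011011101110110111011011011"  (len 30)
23) "11011011101110110111011011011101"  (len 32)
24) "1011011101110110111011011011101101"  (len 34)
25) "0110111011101101110110110111011011011"  (len 37)
26) "110111011101101110110110111011011011"  (len 36)
27) "10111011101101110110110111011011011101"  (len 38)
28) "0111011101101110110110111011011011101101"  (len 40)
29) "111011101101110110110111011011011101101"  (len 39)
30) "110111011011101101101110110110111011011011"  (len 42)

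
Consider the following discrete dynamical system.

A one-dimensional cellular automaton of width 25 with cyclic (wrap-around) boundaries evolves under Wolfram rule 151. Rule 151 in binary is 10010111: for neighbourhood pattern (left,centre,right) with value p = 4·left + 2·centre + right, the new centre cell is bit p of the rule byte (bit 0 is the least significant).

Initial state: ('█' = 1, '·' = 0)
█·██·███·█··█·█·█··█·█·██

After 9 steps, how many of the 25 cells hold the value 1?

16

t=0: █·██·███·█··█·█·█··█·█·██
t=1: ······█··████·█·████·█··█
t=2: █████████·██··█··██··████
t=3: ████████····█████··██·███
t=4: ███████·████·███·██····██
t=5: ██████···██···█····████·█
t=6: █████·███··████████·██···
t=7: ·███···█·██·██████····███
t=8: ··█·████·····████·████·█·
t=9: ███··██·█████·██···██··██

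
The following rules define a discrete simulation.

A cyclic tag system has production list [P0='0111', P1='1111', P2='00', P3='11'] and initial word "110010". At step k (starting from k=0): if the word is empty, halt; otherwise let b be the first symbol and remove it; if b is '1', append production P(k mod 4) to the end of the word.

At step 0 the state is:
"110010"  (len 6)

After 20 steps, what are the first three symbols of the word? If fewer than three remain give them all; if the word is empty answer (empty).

011

gen 0: "110010"  (len 6)
gen 1: "100100111"  (len 9)
gen 2: "001001111111"  (len 12)
gen 3: "01001111111"  (len 11)
gen 4: "1001111111"  (len 10)
gen 5: "0011111110111"  (len 13)
gen 6: "011111110111"  (len 12)
gen 7: "11111110111"  (len 11)
gen 8: "111111011111"  (len 12)
gen 9: "111110111110111"  (len 15)
gen 10: "111101111101111111"  (len 18)
gen 11: "1110111110111111100"  (len 19)
gen 12: "11011111011111110011"  (len 20)
gen 13: "10111110111111100110111"  (len 23)
gen 14: "01111101111111001101111111"  (len 26)
gen 15: "1111101111111001101111111"  (len 25)
gen 16: "11110111111100110111111111"  (len 26)
gen 17: "11101111111001101111111110111"  (len 29)
gen 18: "11011111110011011111111101111111"  (len 32)
gen 19: "101111111001101111111110111111100"  (len 33)
gen 20: "0111111100110111111111011111110011"  (len 34)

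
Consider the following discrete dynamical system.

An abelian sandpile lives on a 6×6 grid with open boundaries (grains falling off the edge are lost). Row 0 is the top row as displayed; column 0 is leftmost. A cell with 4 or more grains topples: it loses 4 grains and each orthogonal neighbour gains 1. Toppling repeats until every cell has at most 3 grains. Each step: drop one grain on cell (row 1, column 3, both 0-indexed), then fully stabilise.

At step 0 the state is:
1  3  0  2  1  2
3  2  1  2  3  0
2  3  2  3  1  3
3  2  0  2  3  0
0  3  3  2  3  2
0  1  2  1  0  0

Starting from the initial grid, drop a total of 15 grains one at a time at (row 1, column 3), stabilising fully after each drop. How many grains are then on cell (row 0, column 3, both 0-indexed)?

step 0: 1  3  0  2  1  2
3  2  1  2  3  0
2  3  2  3  1  3
3  2  0  2  3  0
0  3  3  2  3  2
0  1  2  1  0  0
step 1: 1  3  0  2  1  2
3  2  1  3  3  0
2  3  2  3  1  3
3  2  0  2  3  0
0  3  3  2  3  2
0  1  2  1  0  0
step 2: 1  3  0  3  2  2
3  2  2  2  0  1
2  3  3  0  3  3
3  2  0  3  3  0
0  3  3  2  3  2
0  1  2  1  0  0
step 3: 1  3  0  3  2  2
3  2  2  3  0  1
2  3  3  0  3  3
3  2  0  3  3  0
0  3  3  2  3  2
0  1  2  1  0  0
step 4: 1  3  1  0  3  2
3  2  3  1  1  1
2  3  3  1  3  3
3  2  0  3  3  0
0  3  3  2  3  2
0  1  2  1  0  0
step 5: 1  3  1  0  3  2
3  2  3  2  1  1
2  3  3  1  3  3
3  2  0  3  3  0
0  3  3  2  3  2
0  1  2  1  0  0
step 6: 1  3  1  0  3  2
3  2  3  3  1  1
2  3  3  1  3  3
3  2  0  3  3  0
0  3  3  2  3  2
0  1  2  1  0  0
step 7: 3  0  3  1  3  2
1  2  2  1  2  1
1  3  1  3  3  3
1  1  3  3  3  0
2  1  0  3  3  2
0  2  3  1  0  0
step 8: 3  0  3  1  3  2
1  2  2  2  2  1
1  3  1  3  3  3
1  1  3  3  3  0
2  1  0  3  3  2
0  2  3  1  0  0
step 9: 3  0  3  1  3  2
1  2  2  3  2  1
1  3  1  3  3  3
1  1  3  3  3  0
2  1  0  3  3  2
0  2  3  1  0  0
step 10: 3  0  3  3  0  3
1  2  3  2  1  3
1  3  3  2  3  0
1  2  0  3  2  2
2  1  2  1  1  3
0  2  3  2  1  0
step 11: 3  0  3  3  0  3
1  2  3  3  1  3
1  3  3  2  3  0
1  2  0  3  2  2
2  1  2  1  1  3
0  2  3  2  1  0
step 12: 3  2  1  1  1  3
2  0  3  3  3  3
2  1  2  2  1  1
1  3  2  1  0  3
2  1  2  2  2  3
0  2  3  2  1  0
step 13: 3  2  2  2  3  0
2  1  0  2  1  1
2  1  3  3  2  2
1  3  2  1  0  3
2  1  2  2  2  3
0  2  3  2  1  0
step 14: 3  2  2  2  3  0
2  1  0  3  1  1
2  1  3  3  2  2
1  3  2  1  0  3
2  1  2  2  2  3
0  2  3  2  1  0
step 15: 3  2  2  3  3  0
2  1  2  1  2  1
2  2  0  1  3  2
1  3  3  2  0  3
2  1  2  2  2  3
0  2  3  2  1  0

3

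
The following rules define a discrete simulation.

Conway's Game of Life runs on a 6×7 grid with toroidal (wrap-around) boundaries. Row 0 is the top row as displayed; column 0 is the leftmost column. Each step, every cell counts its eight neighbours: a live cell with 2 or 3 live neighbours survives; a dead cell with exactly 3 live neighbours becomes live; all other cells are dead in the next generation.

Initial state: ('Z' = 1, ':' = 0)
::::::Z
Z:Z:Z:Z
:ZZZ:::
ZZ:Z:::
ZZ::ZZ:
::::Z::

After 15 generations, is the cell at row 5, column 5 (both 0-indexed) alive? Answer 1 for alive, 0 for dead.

1

t=0: ::::::Z
Z:Z:Z:Z
:ZZZ:::
ZZ:Z:::
ZZ::ZZ:
::::Z::
t=1: Z::Z::Z
Z:Z::ZZ
::::Z:Z
:::Z::Z
ZZZZZZZ
Z:::Z:Z
t=2: :::ZZ::
:Z:ZZ::
:::ZZ::
:Z:::::
:ZZ::::
:::::::
t=3: ::ZZZ::
:::::Z:
:::ZZ::
:Z:Z:::
:ZZ::::
::ZZ:::
t=4: ::Z:Z::
::Z::Z:
::ZZZ::
:Z:ZZ::
:Z:::::
::::Z::
t=5: ::::ZZ:
:ZZ::Z:
:Z:::Z:
:Z::Z::
::ZZZ::
:::Z:::
t=6: ::ZZZZ:
:ZZ::ZZ
ZZ::ZZ:
:Z::ZZ:
::Z:Z::
::Z::Z:
t=7: :::::::
:::::::
:::Z:::
ZZZ:::Z
:ZZ:Z::
:ZZ::Z:
t=8: :::::::
:::::::
ZZZ::::
Z::::::
:::::ZZ
:ZZZ:::
t=9: ::Z::::
:Z:::::
ZZ:::::
Z::::::
ZZZ:::Z
::Z::::
t=10: :ZZ::::
ZZZ::::
ZZ:::::
::Z::::
Z:Z:::Z
Z:ZZ:::
t=11: :::::::
:::::::
Z::::::
::Z:::Z
Z:Z:::Z
Z::Z::Z
t=12: :::::::
:::::::
:::::::
::::::Z
::ZZ:Z:
ZZ::::Z
t=13: Z::::::
:::::::
:::::::
:::::::
:ZZ::Z:
ZZZ:::Z
t=14: Z:::::Z
:::::::
:::::::
:::::::
::Z:::Z
::Z:::Z
t=15: Z:::::Z
:::::::
:::::::
:::::::
:::::::
:Z:::ZZ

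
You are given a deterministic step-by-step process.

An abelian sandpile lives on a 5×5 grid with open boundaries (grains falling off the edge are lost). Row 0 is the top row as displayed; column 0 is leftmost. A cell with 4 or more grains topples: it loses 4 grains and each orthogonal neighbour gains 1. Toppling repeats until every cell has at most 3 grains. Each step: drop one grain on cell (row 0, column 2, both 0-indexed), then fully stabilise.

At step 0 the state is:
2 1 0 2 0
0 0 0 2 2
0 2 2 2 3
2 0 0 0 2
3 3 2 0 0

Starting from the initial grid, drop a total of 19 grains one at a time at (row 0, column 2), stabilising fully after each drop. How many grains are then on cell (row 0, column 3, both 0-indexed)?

0) 2 1 0 2 0
0 0 0 2 2
0 2 2 2 3
2 0 0 0 2
3 3 2 0 0
1) 2 1 1 2 0
0 0 0 2 2
0 2 2 2 3
2 0 0 0 2
3 3 2 0 0
2) 2 1 2 2 0
0 0 0 2 2
0 2 2 2 3
2 0 0 0 2
3 3 2 0 0
3) 2 1 3 2 0
0 0 0 2 2
0 2 2 2 3
2 0 0 0 2
3 3 2 0 0
4) 2 2 0 3 0
0 0 1 2 2
0 2 2 2 3
2 0 0 0 2
3 3 2 0 0
5) 2 2 1 3 0
0 0 1 2 2
0 2 2 2 3
2 0 0 0 2
3 3 2 0 0
6) 2 2 2 3 0
0 0 1 2 2
0 2 2 2 3
2 0 0 0 2
3 3 2 0 0
7) 2 2 3 3 0
0 0 1 2 2
0 2 2 2 3
2 0 0 0 2
3 3 2 0 0
8) 2 3 1 0 1
0 0 2 3 2
0 2 2 2 3
2 0 0 0 2
3 3 2 0 0
9) 2 3 2 0 1
0 0 2 3 2
0 2 2 2 3
2 0 0 0 2
3 3 2 0 0
10) 2 3 3 0 1
0 0 2 3 2
0 2 2 2 3
2 0 0 0 2
3 3 2 0 0
11) 3 0 1 1 1
0 1 3 3 2
0 2 2 2 3
2 0 0 0 2
3 3 2 0 0
12) 3 0 2 1 1
0 1 3 3 2
0 2 2 2 3
2 0 0 0 2
3 3 2 0 0
13) 3 0 3 1 1
0 1 3 3 2
0 2 2 2 3
2 0 0 0 2
3 3 2 0 0
14) 3 1 1 3 1
0 2 1 0 3
0 2 3 3 3
2 0 0 0 2
3 3 2 0 0
15) 3 1 2 3 1
0 2 1 0 3
0 2 3 3 3
2 0 0 0 2
3 3 2 0 0
16) 3 1 3 3 1
0 2 1 0 3
0 2 3 3 3
2 0 0 0 2
3 3 2 0 0
17) 3 2 1 0 2
0 2 2 1 3
0 2 3 3 3
2 0 0 0 2
3 3 2 0 0
18) 3 2 2 0 2
0 2 2 1 3
0 2 3 3 3
2 0 0 0 2
3 3 2 0 0
19) 3 2 3 0 2
0 2 2 1 3
0 2 3 3 3
2 0 0 0 2
3 3 2 0 0

0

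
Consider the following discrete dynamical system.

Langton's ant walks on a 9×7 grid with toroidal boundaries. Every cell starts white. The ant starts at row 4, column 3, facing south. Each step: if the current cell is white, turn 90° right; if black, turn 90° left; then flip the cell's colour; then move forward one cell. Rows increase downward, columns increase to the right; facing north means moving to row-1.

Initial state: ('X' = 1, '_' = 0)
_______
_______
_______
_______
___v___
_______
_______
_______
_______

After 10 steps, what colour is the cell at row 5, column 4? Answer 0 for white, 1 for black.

[0] _______
_______
_______
_______
___v___
_______
_______
_______
_______
[1] _______
_______
_______
_______
__<X___
_______
_______
_______
_______
[2] _______
_______
_______
__^____
__XX___
_______
_______
_______
_______
[3] _______
_______
_______
__X>___
__XX___
_______
_______
_______
_______
[4] _______
_______
_______
__XX___
__Xv___
_______
_______
_______
_______
[5] _______
_______
_______
__XX___
__X_>__
_______
_______
_______
_______
[6] _______
_______
_______
__XX___
__X_X__
____v__
_______
_______
_______
[7] _______
_______
_______
__XX___
__X_X__
___<X__
_______
_______
_______
[8] _______
_______
_______
__XX___
__X^X__
___XX__
_______
_______
_______
[9] _______
_______
_______
__XX___
__XX>__
___XX__
_______
_______
_______
[10] _______
_______
_______
__XX^__
__XX___
___XX__
_______
_______
_______

1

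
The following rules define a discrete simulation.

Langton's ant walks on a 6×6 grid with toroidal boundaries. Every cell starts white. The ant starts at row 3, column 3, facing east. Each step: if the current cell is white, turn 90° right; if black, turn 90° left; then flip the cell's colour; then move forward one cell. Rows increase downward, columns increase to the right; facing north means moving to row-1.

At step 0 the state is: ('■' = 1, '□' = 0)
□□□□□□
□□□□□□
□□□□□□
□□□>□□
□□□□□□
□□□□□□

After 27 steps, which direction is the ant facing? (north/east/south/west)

[0] □□□□□□
□□□□□□
□□□□□□
□□□>□□
□□□□□□
□□□□□□
[1] □□□□□□
□□□□□□
□□□□□□
□□□■□□
□□□v□□
□□□□□□
[2] □□□□□□
□□□□□□
□□□□□□
□□□■□□
□□<■□□
□□□□□□
[3] □□□□□□
□□□□□□
□□□□□□
□□^■□□
□□■■□□
□□□□□□
[4] □□□□□□
□□□□□□
□□□□□□
□□■>□□
□□■■□□
□□□□□□
[5] □□□□□□
□□□□□□
□□□^□□
□□■□□□
□□■■□□
□□□□□□
[6] □□□□□□
□□□□□□
□□□■>□
□□■□□□
□□■■□□
□□□□□□
[7] □□□□□□
□□□□□□
□□□■■□
□□■□v□
□□■■□□
□□□□□□
[8] □□□□□□
□□□□□□
□□□■■□
□□■<■□
□□■■□□
□□□□□□
[9] □□□□□□
□□□□□□
□□□^■□
□□■■■□
□□■■□□
□□□□□□
[10] □□□□□□
□□□□□□
□□<□■□
□□■■■□
□□■■□□
□□□□□□
[11] □□□□□□
□□^□□□
□□■□■□
□□■■■□
□□■■□□
□□□□□□
[12] □□□□□□
□□■>□□
□□■□■□
□□■■■□
□□■■□□
□□□□□□
[13] □□□□□□
□□■■□□
□□■v■□
□□■■■□
□□■■□□
□□□□□□
[14] □□□□□□
□□■■□□
□□<■■□
□□■■■□
□□■■□□
□□□□□□
[15] □□□□□□
□□■■□□
□□□■■□
□□v■■□
□□■■□□
□□□□□□
[16] □□□□□□
□□■■□□
□□□■■□
□□□>■□
□□■■□□
□□□□□□
[17] □□□□□□
□□■■□□
□□□^■□
□□□□■□
□□■■□□
□□□□□□
[18] □□□□□□
□□■■□□
□□<□■□
□□□□■□
□□■■□□
□□□□□□
[19] □□□□□□
□□^■□□
□□■□■□
□□□□■□
□□■■□□
□□□□□□
[20] □□□□□□
□<□■□□
□□■□■□
□□□□■□
□□■■□□
□□□□□□
[21] □^□□□□
□■□■□□
□□■□■□
□□□□■□
□□■■□□
□□□□□□
[22] □■>□□□
□■□■□□
□□■□■□
□□□□■□
□□■■□□
□□□□□□
[23] □■■□□□
□■v■□□
□□■□■□
□□□□■□
□□■■□□
□□□□□□
[24] □■■□□□
□<■■□□
□□■□■□
□□□□■□
□□■■□□
□□□□□□
[25] □■■□□□
□□■■□□
□v■□■□
□□□□■□
□□■■□□
□□□□□□
[26] □■■□□□
□□■■□□
<■■□■□
□□□□■□
□□■■□□
□□□□□□
[27] □■■□□□
^□■■□□
■■■□■□
□□□□■□
□□■■□□
□□□□□□

north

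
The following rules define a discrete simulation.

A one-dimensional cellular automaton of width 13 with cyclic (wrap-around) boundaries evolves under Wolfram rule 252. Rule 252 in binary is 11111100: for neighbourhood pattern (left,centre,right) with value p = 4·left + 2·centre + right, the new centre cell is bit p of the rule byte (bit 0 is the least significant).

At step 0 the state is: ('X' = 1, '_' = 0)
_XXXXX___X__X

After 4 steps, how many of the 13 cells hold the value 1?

13

step 0: _XXXXX___X__X
step 1: XXXXXXX__XX_X
step 2: XXXXXXXX_XXXX
step 3: XXXXXXXXXXXXX
step 4: XXXXXXXXXXXXX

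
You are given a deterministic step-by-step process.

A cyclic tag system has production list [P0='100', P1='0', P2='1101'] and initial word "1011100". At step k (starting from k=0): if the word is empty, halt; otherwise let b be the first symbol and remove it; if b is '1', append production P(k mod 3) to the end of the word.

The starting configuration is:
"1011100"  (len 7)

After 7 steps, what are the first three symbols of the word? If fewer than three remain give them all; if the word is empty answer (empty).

100

[0] "1011100"  (len 7)
[1] "011100100"  (len 9)
[2] "11100100"  (len 8)
[3] "11001001101"  (len 11)
[4] "1001001101100"  (len 13)
[5] "0010011011000"  (len 13)
[6] "010011011000"  (len 12)
[7] "10011011000"  (len 11)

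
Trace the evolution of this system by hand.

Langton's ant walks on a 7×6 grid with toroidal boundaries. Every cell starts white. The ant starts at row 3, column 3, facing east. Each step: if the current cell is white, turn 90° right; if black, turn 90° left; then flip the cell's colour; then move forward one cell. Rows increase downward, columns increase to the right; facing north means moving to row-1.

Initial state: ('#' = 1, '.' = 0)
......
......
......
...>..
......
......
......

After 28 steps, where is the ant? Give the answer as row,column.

1,1

step 0: ......
......
......
...>..
......
......
......
step 1: ......
......
......
...#..
...v..
......
......
step 2: ......
......
......
...#..
..<#..
......
......
step 3: ......
......
......
..^#..
..##..
......
......
step 4: ......
......
......
..#>..
..##..
......
......
step 5: ......
......
...^..
..#...
..##..
......
......
step 6: ......
......
...#>.
..#...
..##..
......
......
step 7: ......
......
...##.
..#.v.
..##..
......
......
step 8: ......
......
...##.
..#<#.
..##..
......
......
step 9: ......
......
...^#.
..###.
..##..
......
......
step 10: ......
......
..<.#.
..###.
..##..
......
......
step 11: ......
..^...
..#.#.
..###.
..##..
......
......
step 12: ......
..#>..
..#.#.
..###.
..##..
......
......
step 13: ......
..##..
..#v#.
..###.
..##..
......
......
step 14: ......
..##..
..<##.
..###.
..##..
......
......
step 15: ......
..##..
...##.
..v##.
..##..
......
......
step 16: ......
..##..
...##.
...>#.
..##..
......
......
step 17: ......
..##..
...^#.
....#.
..##..
......
......
step 18: ......
..##..
..<.#.
....#.
..##..
......
......
step 19: ......
..^#..
..#.#.
....#.
..##..
......
......
step 20: ......
.<.#..
..#.#.
....#.
..##..
......
......
step 21: .^....
.#.#..
..#.#.
....#.
..##..
......
......
step 22: .#>...
.#.#..
..#.#.
....#.
..##..
......
......
step 23: .##...
.#v#..
..#.#.
....#.
..##..
......
......
step 24: .##...
.<##..
..#.#.
....#.
..##..
......
......
step 25: .##...
..##..
.v#.#.
....#.
..##..
......
......
step 26: .##...
..##..
<##.#.
....#.
..##..
......
......
step 27: .##...
^.##..
###.#.
....#.
..##..
......
......
step 28: .##...
#>##..
###.#.
....#.
..##..
......
......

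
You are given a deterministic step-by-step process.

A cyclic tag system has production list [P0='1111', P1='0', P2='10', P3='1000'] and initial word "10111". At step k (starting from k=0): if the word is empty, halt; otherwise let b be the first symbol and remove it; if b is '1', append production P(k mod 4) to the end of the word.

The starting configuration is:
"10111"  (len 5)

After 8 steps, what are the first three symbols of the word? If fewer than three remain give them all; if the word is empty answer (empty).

110

0) "10111"  (len 5)
1) "01111111"  (len 8)
2) "1111111"  (len 7)
3) "11111110"  (len 8)
4) "11111101000"  (len 11)
5) "11111010001111"  (len 14)
6) "11110100011110"  (len 14)
7) "111010001111010"  (len 15)
8) "110100011110101000"  (len 18)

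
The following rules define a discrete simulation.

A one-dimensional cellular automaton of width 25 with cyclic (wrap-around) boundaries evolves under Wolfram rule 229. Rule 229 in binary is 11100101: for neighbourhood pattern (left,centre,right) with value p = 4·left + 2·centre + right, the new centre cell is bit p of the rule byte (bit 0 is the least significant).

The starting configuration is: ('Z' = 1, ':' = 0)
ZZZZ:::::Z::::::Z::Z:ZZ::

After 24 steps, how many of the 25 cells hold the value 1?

17

0) ZZZZ:::::Z::::::Z::Z:ZZ::
1) :ZZZ:ZZZ:Z:ZZZZ:Z::ZZ:Z::
2) ::ZZZ:ZZZZZ:ZZZZZ:::ZZZ:Z
3) :::ZZZ:ZZZZZ:ZZZZ:Z::ZZZZ
4) :Z::ZZZ:ZZZZZ:ZZZZZ:::ZZZ
5) ZZ:::ZZZ:ZZZZZ:ZZZZ:Z::ZZ
6) ZZ:Z::ZZZ:ZZZZZ:ZZZZZ:::Z
7) ZZZZ:::ZZZ:ZZZZZ:ZZZZ:Z::
8) :ZZZ:Z::ZZZ:ZZZZZ:ZZZZZ::
9) ::ZZZZ:::ZZZ:ZZZZZ:ZZZZ:Z
10) :::ZZZ:Z::ZZZ:ZZZZZ:ZZZZZ
11) :Z::ZZZZ:::ZZZ:ZZZZZ:ZZZZ
12) ZZ:::ZZZ:Z::ZZZ:ZZZZZ:ZZZ
13) ZZ:Z::ZZZZ:::ZZZ:ZZZZZ:ZZ
14) ZZZZ:::ZZZ:Z::ZZZ:ZZZZZ:Z
15) ZZZZ:Z::ZZZZ:::ZZZ:ZZZZZ:
16) :ZZZZZ:::ZZZ:Z::ZZZ:ZZZZZ
17) Z:ZZZZ:Z::ZZZZ:::ZZZ:ZZZZ
18) ZZ:ZZZZZ:::ZZZ:Z::ZZZ:ZZZ
19) ZZZ:ZZZZ:Z::ZZZZ:::ZZZ:ZZ
20) ZZZZ:ZZZZZ:::ZZZ:Z::ZZZ:Z
21) ZZZZZ:ZZZZ:Z::ZZZZ:::ZZZ:
22) :ZZZZZ:ZZZZZ:::ZZZ:Z::ZZZ
23) Z:ZZZZZ:ZZZZ:Z::ZZZZ:::ZZ
24) ZZ:ZZZZZ:ZZZZZ:::ZZZ:Z::Z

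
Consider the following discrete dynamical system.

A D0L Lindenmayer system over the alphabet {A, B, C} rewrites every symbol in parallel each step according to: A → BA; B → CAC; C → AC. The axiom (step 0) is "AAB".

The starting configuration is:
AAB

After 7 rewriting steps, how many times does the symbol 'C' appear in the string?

282

gen 0: AAB
gen 1: BABACAC
gen 2: CACBACACBAACBAAC
gen 3: ACBAACCACBAACBAACCACBABAACCACBABAAC
gen 4: BAACCACBABAACACBAACCACBABAACCACBABAACACBAACCACBACACBABAACACBAACCACBACACBABAAC
gen 5: CACBABAACACBAACCACBACACBABAACBAACCACBABAACACBAACCACBACACBA…CACBACACBABAACBAACCACBABAACACBAACCACBAACBAACCACBACACBABAAC  (len 170)
gen 6: ACBAACCACBACACBABAACBAACCACBABAACACBAACCACBAACBAACCACBACAC…AACACBAACCACBABAACCACBABAACACBAACCACBAACBAACCACBACACBABAAC  (len 375)
gen 7: BAACCACBABAACACBAACCACBAACBAACCACBACACBABAACCACBABAACACBAA…AACACBAACCACBABAACCACBABAACACBAACCACBAACBAACCACBACACBABAAC  (len 827)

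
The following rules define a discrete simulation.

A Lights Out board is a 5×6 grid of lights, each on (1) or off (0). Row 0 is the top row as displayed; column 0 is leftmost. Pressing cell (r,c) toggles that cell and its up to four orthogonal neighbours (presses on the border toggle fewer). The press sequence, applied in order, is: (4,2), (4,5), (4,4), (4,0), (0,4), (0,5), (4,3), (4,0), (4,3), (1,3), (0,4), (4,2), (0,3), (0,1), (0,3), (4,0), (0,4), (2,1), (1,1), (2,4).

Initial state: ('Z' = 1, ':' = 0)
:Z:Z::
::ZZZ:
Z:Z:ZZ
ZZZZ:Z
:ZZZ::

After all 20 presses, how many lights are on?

k=0  :Z:Z::
::ZZZ:
Z:Z:ZZ
ZZZZ:Z
:ZZZ::
k=1  :Z:Z::
::ZZZ:
Z:Z:ZZ
ZZ:Z:Z
::::::
k=2  :Z:Z::
::ZZZ:
Z:Z:ZZ
ZZ:Z::
::::ZZ
k=3  :Z:Z::
::ZZZ:
Z:Z:ZZ
ZZ:ZZ:
:::Z::
k=4  :Z:Z::
::ZZZ:
Z:Z:ZZ
:Z:ZZ:
ZZ:Z::
k=5  :Z::ZZ
::ZZ::
Z:Z:ZZ
:Z:ZZ:
ZZ:Z::
k=6  :Z::::
::ZZ:Z
Z:Z:ZZ
:Z:ZZ:
ZZ:Z::
k=7  :Z::::
::ZZ:Z
Z:Z:ZZ
:Z::Z:
ZZZ:Z:
k=8  :Z::::
::ZZ:Z
Z:Z:ZZ
ZZ::Z:
::Z:Z:
k=9  :Z::::
::ZZ:Z
Z:Z:ZZ
ZZ:ZZ:
:::Z::
k=10  :Z:Z::
::::ZZ
Z:ZZZZ
ZZ:ZZ:
:::Z::
k=11  :Z::ZZ
:::::Z
Z:ZZZZ
ZZ:ZZ:
:::Z::
k=12  :Z::ZZ
:::::Z
Z:ZZZZ
ZZZZZ:
:ZZ:::
k=13  :ZZZ:Z
:::Z:Z
Z:ZZZZ
ZZZZZ:
:ZZ:::
k=14  Z::Z:Z
:Z:Z:Z
Z:ZZZZ
ZZZZZ:
:ZZ:::
k=15  Z:Z:ZZ
:Z:::Z
Z:ZZZZ
ZZZZZ:
:ZZ:::
k=16  Z:Z:ZZ
:Z:::Z
Z:ZZZZ
:ZZZZ:
Z:Z:::
k=17  Z:ZZ::
:Z::ZZ
Z:ZZZZ
:ZZZZ:
Z:Z:::
k=18  Z:ZZ::
::::ZZ
:Z:ZZZ
::ZZZ:
Z:Z:::
k=19  ZZZZ::
ZZZ:ZZ
:::ZZZ
::ZZZ:
Z:Z:::
k=20  ZZZZ::
ZZZ::Z
::::::
::ZZ::
Z:Z:::

12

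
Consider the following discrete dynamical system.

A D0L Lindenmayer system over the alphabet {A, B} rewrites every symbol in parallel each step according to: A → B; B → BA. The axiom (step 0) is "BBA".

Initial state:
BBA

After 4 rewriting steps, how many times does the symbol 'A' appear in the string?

8

0) BBA
1) BABAB
2) BABBABBA
3) BABBABABBABAB
4) BABBABABBABBABABBABBA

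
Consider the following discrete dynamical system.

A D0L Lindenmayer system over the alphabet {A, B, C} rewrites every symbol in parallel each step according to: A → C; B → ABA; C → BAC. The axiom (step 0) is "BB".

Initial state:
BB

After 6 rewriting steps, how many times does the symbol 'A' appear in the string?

[0] BB
[1] ABAABA
[2] CABACCABAC
[3] BACCABACBACBACCABACBAC
[4] ABACBACBACCABACBACABACBACABACBACBACCABACBACABACBAC
[5] CABACBACABACBACABACBACBACCABACBACABACBACCABACBACABACBACCABACBACABACBACABACBACBACCABACBACABACBACCABACBACABACBAC
[6] BACCABACBACABACBACCABACBACABACBACCABACBACABACBACABACBACBAC…BACABACBACCABACBACABACBACBACCABACBACABACBACCABACBACABACBAC  (len 242)

96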